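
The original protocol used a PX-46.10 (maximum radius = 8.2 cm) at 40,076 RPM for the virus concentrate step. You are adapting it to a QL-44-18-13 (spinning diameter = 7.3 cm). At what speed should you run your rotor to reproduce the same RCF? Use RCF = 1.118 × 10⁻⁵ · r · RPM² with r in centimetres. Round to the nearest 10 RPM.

RCF_original = 1.118 × 10⁻⁵ × 8.2 × (40076)² = 1.118 × 10⁻⁵ × 8.2 × 1,606,085,776 ≈ 147,239.5 × g
Your rotor: r = 7.3 / 2 = 3.65 cm
147,239.5 = 1.118 × 10⁻⁵ × 3.65 × N²
N² = 147,239.5 / (4.0807 × 10⁻⁵) = 3,608,192,222
N ≈ √3,608,192,222 ≈ 60,068.2

≈ 60070 RPM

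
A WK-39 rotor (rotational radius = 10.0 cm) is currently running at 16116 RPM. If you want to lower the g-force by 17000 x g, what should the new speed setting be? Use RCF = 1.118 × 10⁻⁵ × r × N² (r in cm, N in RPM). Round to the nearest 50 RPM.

Current RCF = 1.118 × 10⁻⁵ × 10 × (16116)² = 1.118 × 10⁻⁵ × 10 × 259,725,456 ≈ 29,037.3 × g
Target RCF = 29,037.3 − 17,000 = 12,037.3 × g
N² = 12,037.3 / (11.18 × 10⁻⁵) = 107,668,157
N ≈ √107,668,157 ≈ 10,376.3

N₂ ≈ 10400 RPM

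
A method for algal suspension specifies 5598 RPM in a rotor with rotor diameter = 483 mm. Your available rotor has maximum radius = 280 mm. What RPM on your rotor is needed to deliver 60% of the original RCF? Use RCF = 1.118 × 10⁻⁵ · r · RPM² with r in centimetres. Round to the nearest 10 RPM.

Original rotor: r = 483 mm / 2 = 241.5 mm = 24.15 cm
RCF = 1.118 × 10⁻⁵ × r × N²
RCF_original = 1.118 × 10⁻⁵ × 24.15 × (5598)² = 1.118 × 10⁻⁵ × 24.15 × 31,337,604 ≈ 8,461.1 × g
Target RCF = 0.6 × 8,461.1 ≈ 5,076.7 × g
Your rotor: r = 280 mm = 28.0 cm
5,076.7 = 1.118 × 10⁻⁵ × 28 × N²
N² = 5,076.7 / (31.304 × 10⁻⁵) = 16,217,416
N ≈ √16,217,416 ≈ 4,027.1

≈ 4030 RPM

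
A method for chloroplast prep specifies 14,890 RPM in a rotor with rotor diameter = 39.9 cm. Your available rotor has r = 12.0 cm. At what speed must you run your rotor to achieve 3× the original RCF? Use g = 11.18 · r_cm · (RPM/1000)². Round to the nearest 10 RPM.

Original rotor: r = 39.9 / 2 = 19.95 cm
RCF_original = 11.18 × 19.95 × (14.89)² = 11.18 × 19.95 × 221.7121 ≈ 49,450.9 × g
Target RCF = 3 × 49,450.9 ≈ 148,352.7 × g
148,352.7 = 11.18 × 12 × (N/1000)²
(N/1000)² = 148,352.7 / 134.16 = 1105.789
N = 1000 × √1105.789 ≈ 33,253.4

33250 RPM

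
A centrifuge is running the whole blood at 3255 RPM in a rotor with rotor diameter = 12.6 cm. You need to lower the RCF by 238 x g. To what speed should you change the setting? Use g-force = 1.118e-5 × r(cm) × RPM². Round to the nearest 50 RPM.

r = 12.6 / 2 = 6.3 cm
Current RCF = 1.118 × 10⁻⁵ × 6.3 × (3255)² = 1.118 × 10⁻⁵ × 6.3 × 10,595,025 ≈ 746.2 × g
Target RCF = 746.2 − 238 = 508.2 × g
N² = 508.2 / (7.0434 × 10⁻⁵) = 7,215,265
N ≈ √7,215,265 ≈ 2,686.1

N₂ ≈ 2700 RPM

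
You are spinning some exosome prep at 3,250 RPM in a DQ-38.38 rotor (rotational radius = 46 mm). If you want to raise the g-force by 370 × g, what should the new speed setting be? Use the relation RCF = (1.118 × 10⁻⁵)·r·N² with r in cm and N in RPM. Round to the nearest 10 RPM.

r = 46 mm = 4.6 cm
Current RCF = 1.118 × 10⁻⁵ × 4.6 × (3250)² = 1.118 × 10⁻⁵ × 4.6 × 10,562,500 ≈ 543.2 × g
Target RCF = 543.2 + 370 = 913.2 × g
N² = 913.2 / (5.1428 × 10⁻⁵) = 17,756,864
N ≈ √17,756,864 ≈ 4,213.9

4210 RPM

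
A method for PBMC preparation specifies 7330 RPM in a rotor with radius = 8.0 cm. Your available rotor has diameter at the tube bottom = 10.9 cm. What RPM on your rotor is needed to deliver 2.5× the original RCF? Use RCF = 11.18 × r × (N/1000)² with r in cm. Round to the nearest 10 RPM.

14040 RPM

RCF = 11.18 × r × (N/1000)²
RCF_original = 11.18 × 8 × (7.33)² = 11.18 × 8 × 53.7289 ≈ 4,805.5 × g
Target RCF = 2.5 × 4,805.5 ≈ 12,013.8 × g
Your rotor: r = 10.9 / 2 = 5.45 cm
12,013.8 = 11.18 × 5.45 × (N/1000)²
(N/1000)² = 12,013.8 / 60.931 = 197.1706
N = 1000 × √197.1706 ≈ 14,041.7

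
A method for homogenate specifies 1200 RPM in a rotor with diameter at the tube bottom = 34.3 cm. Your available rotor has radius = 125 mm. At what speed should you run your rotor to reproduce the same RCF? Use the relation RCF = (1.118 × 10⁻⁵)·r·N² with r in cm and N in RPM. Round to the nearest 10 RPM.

1410 RPM

Original rotor: r = 34.3 / 2 = 17.15 cm
RCF_original = 1.118 × 10⁻⁵ × 17.15 × (1200)² = 1.118 × 10⁻⁵ × 17.15 × 1,440,000 ≈ 276.1 × g
Your rotor: r = 125 mm = 12.5 cm
276.1 = 1.118 × 10⁻⁵ × 12.5 × N²
N² = 276.1 / (13.975 × 10⁻⁵) = 1,975,671
N ≈ √1,975,671 ≈ 1,405.6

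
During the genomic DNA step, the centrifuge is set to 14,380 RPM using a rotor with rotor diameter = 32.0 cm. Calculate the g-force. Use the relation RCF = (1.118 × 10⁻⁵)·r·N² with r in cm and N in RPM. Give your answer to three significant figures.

≈ 37000 × g

r = 32.0 / 2 = 16 cm
RCF = 1.118 × 10⁻⁵ × r × N²
RCF = 1.118 × 10⁻⁵ × 16 × (14380)² = 1.118 × 10⁻⁵ × 16 × 206,784,400 ≈ 36,989.6 × g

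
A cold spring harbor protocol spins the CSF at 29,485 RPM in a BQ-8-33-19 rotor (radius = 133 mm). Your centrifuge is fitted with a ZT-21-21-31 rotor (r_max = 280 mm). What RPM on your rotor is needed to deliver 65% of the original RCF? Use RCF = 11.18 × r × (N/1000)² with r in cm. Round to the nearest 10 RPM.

Original rotor: r = 133 mm = 13.3 cm
RCF_original = 11.18 × 13.3 × (29.485)² = 11.18 × 13.3 × 869.365225 ≈ 129,269.4 × g
Target RCF = 0.65 × 129,269.4 ≈ 84,025.1 × g
Your rotor: r = 280 mm = 28.0 cm
84,025.1 = 11.18 × 28 × (N/1000)²
(N/1000)² = 84,025.1 / 313.04 = 268.4165
N = 1000 × √268.4165 ≈ 16,383.4

16380 RPM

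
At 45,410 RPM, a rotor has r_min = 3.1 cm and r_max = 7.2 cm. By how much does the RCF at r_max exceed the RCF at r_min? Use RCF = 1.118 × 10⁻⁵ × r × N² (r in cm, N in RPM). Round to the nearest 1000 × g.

ΔRCF ≈ 95000 x g

ΔRCF = 1.118 × 10⁻⁵ × (r_max − r_min) × N² = 1.118 × 10⁻⁵ × 4.1 × 2,062,068,100 ≈ 94,521.1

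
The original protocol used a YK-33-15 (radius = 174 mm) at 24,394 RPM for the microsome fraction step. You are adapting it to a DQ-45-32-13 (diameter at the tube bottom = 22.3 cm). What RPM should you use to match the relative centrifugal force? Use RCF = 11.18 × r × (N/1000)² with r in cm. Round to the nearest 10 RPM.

≈ 30470 RPM

Original rotor: r = 174 mm = 17.4 cm
RCF = 11.18 × r × (N/1000)²
RCF_original = 11.18 × 17.4 × (24.394)² = 11.18 × 17.4 × 595.067236 ≈ 115,759.6 × g
Your rotor: r = 22.3 / 2 = 11.15 cm
115,759.6 = 11.18 × 11.15 × (N/1000)²
(N/1000)² = 115,759.6 / 124.657 = 928.6249
N = 1000 × √928.6249 ≈ 30,473.3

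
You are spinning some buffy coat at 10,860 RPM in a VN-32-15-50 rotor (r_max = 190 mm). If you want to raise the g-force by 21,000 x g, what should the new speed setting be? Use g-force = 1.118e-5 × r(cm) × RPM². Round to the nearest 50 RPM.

r = 190 mm = 19.0 cm
Current RCF = 1.118 × 10⁻⁵ × 19 × (10860)² = 1.118 × 10⁻⁵ × 19 × 117,939,600 ≈ 25,052.7 × g
Target RCF = 25,052.7 + 21,000 = 46,052.7 × g
N² = 46,052.7 / (21.242 × 10⁻⁵) = 216,800,207
N ≈ √216,800,207 ≈ 14,724.1

14700 RPM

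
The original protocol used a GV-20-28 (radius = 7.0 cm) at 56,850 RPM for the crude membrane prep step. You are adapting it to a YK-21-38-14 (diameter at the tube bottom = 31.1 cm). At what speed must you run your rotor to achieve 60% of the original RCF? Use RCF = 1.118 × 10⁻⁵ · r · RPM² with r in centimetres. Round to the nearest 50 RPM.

29550 RPM

RCF_original = 1.118 × 10⁻⁵ × 7 × (56850)² = 1.118 × 10⁻⁵ × 7 × 3,231,922,500 ≈ 252,930.3 × g
Target RCF = 0.6 × 252,930.3 ≈ 151,758.2 × g
Your rotor: r = 31.1 / 2 = 15.55 cm
151,758.2 = 1.118 × 10⁻⁵ × 15.55 × N²
N² = 151,758.2 / (17.3849 × 10⁻⁵) = 872,931,107
N ≈ √872,931,107 ≈ 29,545.4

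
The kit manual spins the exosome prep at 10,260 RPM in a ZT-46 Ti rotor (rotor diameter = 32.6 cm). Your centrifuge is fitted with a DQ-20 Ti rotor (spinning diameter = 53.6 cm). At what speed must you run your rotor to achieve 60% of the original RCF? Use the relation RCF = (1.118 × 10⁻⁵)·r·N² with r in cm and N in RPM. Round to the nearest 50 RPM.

Original rotor: r = 32.6 / 2 = 16.3 cm
RCF = 1.118 × 10⁻⁵ × r × N²
RCF_original = 1.118 × 10⁻⁵ × 16.3 × (10260)² = 1.118 × 10⁻⁵ × 16.3 × 105,267,600 ≈ 19,183.3 × g
Target RCF = 0.6 × 19,183.3 ≈ 11,510 × g
Your rotor: r = 53.6 / 2 = 26.8 cm
11,510 = 1.118 × 10⁻⁵ × 26.8 × N²
N² = 11,510 / (29.9624 × 10⁻⁵) = 38,414,813
N ≈ √38,414,813 ≈ 6,198.0

6200 RPM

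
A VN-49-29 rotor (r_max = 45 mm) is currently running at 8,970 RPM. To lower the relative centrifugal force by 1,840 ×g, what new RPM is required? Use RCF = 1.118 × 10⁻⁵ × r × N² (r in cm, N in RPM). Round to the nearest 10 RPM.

r = 45 mm = 4.5 cm
Current RCF = 1.118 × 10⁻⁵ × 4.5 × (8970)² = 1.118 × 10⁻⁵ × 4.5 × 80,460,900 ≈ 4,048 × g
Target RCF = 4,048 − 1,840 = 2,208 × g
N² = 2,208 / (5.031 × 10⁻⁵) = 43,887,895
N ≈ √43,887,895 ≈ 6,624.8

6620 RPM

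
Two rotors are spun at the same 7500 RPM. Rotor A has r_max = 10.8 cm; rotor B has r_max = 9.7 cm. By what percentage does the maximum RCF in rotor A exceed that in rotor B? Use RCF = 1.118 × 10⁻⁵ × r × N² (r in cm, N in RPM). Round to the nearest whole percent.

11%

At equal RPM, RCF scales linearly with r: ratio = 10.8 / 9.7 = 1.1134.
So rotor A delivers 11.3% more g-force.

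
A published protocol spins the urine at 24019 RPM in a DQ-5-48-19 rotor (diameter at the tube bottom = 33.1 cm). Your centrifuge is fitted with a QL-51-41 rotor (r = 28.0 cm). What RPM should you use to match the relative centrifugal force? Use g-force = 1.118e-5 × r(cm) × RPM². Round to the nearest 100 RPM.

≈ 18500 RPM

Original rotor: r = 33.1 / 2 = 16.55 cm
RCF_original = 1.118 × 10⁻⁵ × 16.55 × (24019)² = 1.118 × 10⁻⁵ × 16.55 × 576,912,361 ≈ 106,745.5 × g
106,745.5 = 1.118 × 10⁻⁵ × 28 × N²
N² = 106,745.5 / (31.304 × 10⁻⁵) = 340,996,358
N ≈ √340,996,358 ≈ 18,466.1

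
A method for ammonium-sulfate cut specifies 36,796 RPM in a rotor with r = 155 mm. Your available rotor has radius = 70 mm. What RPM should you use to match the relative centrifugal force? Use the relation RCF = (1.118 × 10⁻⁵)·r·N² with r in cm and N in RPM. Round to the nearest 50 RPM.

≈ 54750 RPM

Original rotor: r = 155 mm = 15.5 cm
RCF = 1.118 × 10⁻⁵ × r × N²
RCF_original = 1.118 × 10⁻⁵ × 15.5 × (36796)² = 1.118 × 10⁻⁵ × 15.5 × 1,353,945,616 ≈ 234,625.2 × g
Your rotor: r = 70 mm = 7.0 cm
234,625.2 = 1.118 × 10⁻⁵ × 7 × N²
N² = 234,625.2 / (7.826 × 10⁻⁵) = 2,998,021,978
N ≈ √2,998,021,978 ≈ 54,754.2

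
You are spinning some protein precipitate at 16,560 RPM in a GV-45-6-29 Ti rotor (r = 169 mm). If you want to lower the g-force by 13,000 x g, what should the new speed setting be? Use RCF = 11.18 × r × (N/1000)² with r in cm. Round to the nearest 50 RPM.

r = 169 mm = 16.9 cm
Current RCF = 11.18 × 16.9 × (16.56)² = 11.18 × 16.9 × 274.2336 ≈ 51,814.2 × g
Target RCF = 51,814.2 − 13,000 = 38,814.2 × g
(N/1000)² = 38,814.2 / 188.942 = 205.4292
N = 1000 × √205.4292 ≈ 14,332.8

N₂ ≈ 14350 RPM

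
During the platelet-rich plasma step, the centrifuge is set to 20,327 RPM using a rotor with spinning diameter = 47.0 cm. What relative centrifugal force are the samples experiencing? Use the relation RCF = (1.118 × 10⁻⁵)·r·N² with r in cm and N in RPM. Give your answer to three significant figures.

r = 47.0 / 2 = 23.5 cm
RCF = 1.118 × 10⁻⁵ × r × N²
RCF = 1.118 × 10⁻⁵ × 23.5 × (20327)² = 1.118 × 10⁻⁵ × 23.5 × 413,186,929 ≈ 108,556.6 × g

≈ 109000 ×g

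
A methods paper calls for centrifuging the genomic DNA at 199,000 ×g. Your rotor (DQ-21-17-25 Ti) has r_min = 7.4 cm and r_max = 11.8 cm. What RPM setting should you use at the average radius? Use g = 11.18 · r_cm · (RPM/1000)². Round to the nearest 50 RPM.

r_avg = (7.4 + 11.8) / 2 = 9.6 cm
199,000 = 11.18 × 9.6 × (N/1000)²
(N/1000)² = 199,000 / 107.328 = 1854.129
N = 1000 × √1854.129 ≈ 43,059.6

N ≈ 43050 RPM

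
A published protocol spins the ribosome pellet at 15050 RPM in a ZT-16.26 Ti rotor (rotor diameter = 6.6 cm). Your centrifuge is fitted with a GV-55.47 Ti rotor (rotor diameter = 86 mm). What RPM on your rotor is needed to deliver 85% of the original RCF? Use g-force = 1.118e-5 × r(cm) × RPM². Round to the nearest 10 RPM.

12160 RPM

Original rotor: r = 6.6 / 2 = 3.3 cm
RCF_original = 1.118 × 10⁻⁵ × 3.3 × (15050)² = 1.118 × 10⁻⁵ × 3.3 × 226,502,500 ≈ 8,356.6 × g
Target RCF = 0.85 × 8,356.6 ≈ 7,103.1 × g
Your rotor: r = 86 mm / 2 = 43 mm = 4.3 cm
7,103.1 = 1.118 × 10⁻⁵ × 4.3 × N²
N² = 7,103.1 / (4.8074 × 10⁻⁵) = 147,753,463
N ≈ √147,753,463 ≈ 12,155.4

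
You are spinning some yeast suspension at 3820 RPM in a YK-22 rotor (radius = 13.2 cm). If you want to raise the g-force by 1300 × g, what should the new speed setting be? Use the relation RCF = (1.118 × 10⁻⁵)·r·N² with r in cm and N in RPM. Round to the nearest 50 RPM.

N₂ ≈ 4850 RPM

Current RCF = 1.118 × 10⁻⁵ × 13.2 × (3820)² = 1.118 × 10⁻⁵ × 13.2 × 14,592,400 ≈ 2,153.5 × g
Target RCF = 2,153.5 + 1,300 = 3,453.5 × g
N² = 3,453.5 / (14.7576 × 10⁻⁵) = 23,401,502
N ≈ √23,401,502 ≈ 4,837.5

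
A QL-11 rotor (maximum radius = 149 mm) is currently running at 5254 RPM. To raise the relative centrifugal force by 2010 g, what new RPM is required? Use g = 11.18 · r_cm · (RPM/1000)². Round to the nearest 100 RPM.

6300 RPM

r = 149 mm = 14.9 cm
Current RCF = 11.18 × 14.9 × (5.254)² = 11.18 × 14.9 × 27.604516 ≈ 4,598.4 × g
Target RCF = 4,598.4 + 2,010 = 6,608.4 × g
(N/1000)² = 6,608.4 / 166.582 = 39.67055
N = 1000 × √39.67055 ≈ 6,298.5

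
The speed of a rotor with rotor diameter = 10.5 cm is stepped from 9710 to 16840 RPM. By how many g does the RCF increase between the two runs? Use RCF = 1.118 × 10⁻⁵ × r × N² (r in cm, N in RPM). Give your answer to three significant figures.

11100 g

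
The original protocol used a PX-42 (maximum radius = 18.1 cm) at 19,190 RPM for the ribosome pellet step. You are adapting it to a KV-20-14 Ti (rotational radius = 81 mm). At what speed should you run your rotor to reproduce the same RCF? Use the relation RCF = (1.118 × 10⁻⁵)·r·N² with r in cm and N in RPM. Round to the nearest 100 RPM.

RCF_original = 1.118 × 10⁻⁵ × 18.1 × (19190)² = 1.118 × 10⁻⁵ × 18.1 × 368,256,100 ≈ 74,519.6 × g
Your rotor: r = 81 mm = 8.1 cm
74,519.6 = 1.118 × 10⁻⁵ × 8.1 × N²
N² = 74,519.6 / (9.0558 × 10⁻⁵) = 822,893,615
N ≈ √822,893,615 ≈ 28,686.1

28700 RPM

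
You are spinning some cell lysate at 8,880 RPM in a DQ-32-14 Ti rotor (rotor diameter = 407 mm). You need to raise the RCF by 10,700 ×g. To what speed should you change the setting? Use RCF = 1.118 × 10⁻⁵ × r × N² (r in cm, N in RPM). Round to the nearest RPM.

N₂ ≈ 11220 RPM

r = 407 mm / 2 = 203.5 mm = 20.35 cm
Current RCF = 1.118 × 10⁻⁵ × 20.35 × (8880)² = 1.118 × 10⁻⁵ × 20.35 × 78,854,400 ≈ 17,940.4 × g
Target RCF = 17,940.4 + 10,700 = 28,640.4 × g
N² = 28,640.4 / (22.7513 × 10⁻⁵) = 125,884,675
N ≈ √125,884,675 ≈ 11,219.8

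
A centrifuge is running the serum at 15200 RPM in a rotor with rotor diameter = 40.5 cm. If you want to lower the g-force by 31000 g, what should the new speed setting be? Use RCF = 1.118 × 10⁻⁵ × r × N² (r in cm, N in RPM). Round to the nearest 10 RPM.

r = 40.5 / 2 = 20.25 cm
Current RCF = 1.118 × 10⁻⁵ × 20.25 × (15200)² = 1.118 × 10⁻⁵ × 20.25 × 231,040,000 ≈ 52,306.3 × g
Target RCF = 52,306.3 − 31,000 = 21,306.3 × g
N² = 21,306.3 / (22.6395 × 10⁻⁵) = 94,111,177
N ≈ √94,111,177 ≈ 9,701.1

9700 RPM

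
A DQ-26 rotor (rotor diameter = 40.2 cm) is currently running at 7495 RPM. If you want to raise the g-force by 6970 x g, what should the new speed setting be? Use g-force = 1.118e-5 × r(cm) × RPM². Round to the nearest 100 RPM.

N₂ ≈ 9300 RPM

r = 40.2 / 2 = 20.1 cm
Current RCF = 1.118 × 10⁻⁵ × 20.1 × (7495)² = 1.118 × 10⁻⁵ × 20.1 × 56,175,025 ≈ 12,623.5 × g
Target RCF = 12,623.5 + 6,970 = 19,593.5 × g
N² = 19,593.5 / (22.4718 × 10⁻⁵) = 87,191,502
N ≈ √87,191,502 ≈ 9,337.6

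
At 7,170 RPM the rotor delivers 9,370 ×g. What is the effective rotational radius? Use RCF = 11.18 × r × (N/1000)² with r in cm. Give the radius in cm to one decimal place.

RCF = 11.18 × r × (N/1000)²
9370 = 11.18 × r × (7.17)²
r = 9370 / (11.18 × 51.4089) = 9370 / 574.7515 ≈ 16.303 cm

r ≈ 16.3 cm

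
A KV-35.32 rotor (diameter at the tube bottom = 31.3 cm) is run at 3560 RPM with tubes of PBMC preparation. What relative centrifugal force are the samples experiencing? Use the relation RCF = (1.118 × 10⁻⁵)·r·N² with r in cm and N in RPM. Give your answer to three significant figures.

r = 31.3 / 2 = 15.65 cm
RCF = 1.118 × 10⁻⁵ × 15.65 × (3560)² = 1.118 × 10⁻⁵ × 15.65 × 12,673,600 ≈ 2,217.5 × g

RCF ≈ 2220 × g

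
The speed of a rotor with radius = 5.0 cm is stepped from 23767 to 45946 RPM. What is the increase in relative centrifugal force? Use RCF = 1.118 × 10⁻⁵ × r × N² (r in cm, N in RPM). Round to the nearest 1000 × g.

RCF₁ = 1.118 × 10⁻⁵ × 5 × (23767)² = 1.118 × 10⁻⁵ × 5 × 564,870,289 ≈ 31,576.2 × g
RCF₂ = 1.118 × 10⁻⁵ × 5 × (45946)² = 1.118 × 10⁻⁵ × 5 × 2,111,034,916 ≈ 118,006.9 × g
Increase = 118,006.9 − 31,576.2 = 86,430.7

86000 x g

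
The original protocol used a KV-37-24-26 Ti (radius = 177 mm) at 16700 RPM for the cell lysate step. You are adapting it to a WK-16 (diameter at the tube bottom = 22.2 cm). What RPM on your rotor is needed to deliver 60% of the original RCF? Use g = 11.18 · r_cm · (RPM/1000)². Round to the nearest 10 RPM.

16330 RPM

Original rotor: r = 177 mm = 17.7 cm
RCF_original = 11.18 × 17.7 × (16.7)² = 11.18 × 17.7 × 278.89 ≈ 55,188.4 × g
Target RCF = 0.6 × 55,188.4 ≈ 33,113 × g
Your rotor: r = 22.2 / 2 = 11.1 cm
33,113 = 11.18 × 11.1 × (N/1000)²
(N/1000)² = 33,113 / 124.098 = 266.8294
N = 1000 × √266.8294 ≈ 16,334.9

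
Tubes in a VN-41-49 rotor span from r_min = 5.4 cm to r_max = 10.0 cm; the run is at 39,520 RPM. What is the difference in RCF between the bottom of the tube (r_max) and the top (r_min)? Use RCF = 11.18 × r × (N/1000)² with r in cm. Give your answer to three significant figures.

RCF_max = 11.18 × 10 × (39.52)² = 11.18 × 10 × 1,561.8304 ≈ 174,612.6 × g
RCF_min = 11.18 × 5.4 × (39.52)² = 11.18 × 5.4 × 1,561.8304 ≈ 94,290.8 × g
ΔRCF = 174,612.6 − 94,290.8 = 80,321.8

80300 × g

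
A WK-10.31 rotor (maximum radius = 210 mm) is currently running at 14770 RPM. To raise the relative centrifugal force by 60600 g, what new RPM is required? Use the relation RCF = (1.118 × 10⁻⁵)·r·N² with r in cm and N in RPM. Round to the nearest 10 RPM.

r = 210 mm = 21.0 cm
Current RCF = 1.118 × 10⁻⁵ × 21 × (14770)² = 1.118 × 10⁻⁵ × 21 × 218,152,900 ≈ 51,217.9 × g
Target RCF = 51,217.9 + 60,600 = 111,817.9 × g
N² = 111,817.9 / (23.478 × 10⁻⁵) = 476,266,718
N ≈ √476,266,718 ≈ 21,823.5

21820 RPM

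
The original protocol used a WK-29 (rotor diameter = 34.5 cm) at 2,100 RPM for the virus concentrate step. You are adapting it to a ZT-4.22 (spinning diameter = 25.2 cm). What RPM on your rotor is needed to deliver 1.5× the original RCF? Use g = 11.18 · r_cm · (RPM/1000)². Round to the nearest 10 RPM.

Original rotor: r = 34.5 / 2 = 17.25 cm
RCF_original = 11.18 × 17.25 × (2.1)² = 11.18 × 17.25 × 4.41 ≈ 850.5 × g
Target RCF = 1.5 × 850.5 ≈ 1,275.8 × g
Your rotor: r = 25.2 / 2 = 12.6 cm
1,275.8 = 11.18 × 12.6 × (N/1000)²
(N/1000)² = 1,275.8 / 140.868 = 9.056706
N = 1000 × √9.056706 ≈ 3,009.4

≈ 3010 RPM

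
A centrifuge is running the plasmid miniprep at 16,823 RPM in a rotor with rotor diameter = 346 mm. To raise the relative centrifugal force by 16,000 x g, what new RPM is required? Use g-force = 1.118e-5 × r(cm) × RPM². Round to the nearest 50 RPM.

r = 346 mm / 2 = 173 mm = 17.3 cm
Current RCF = 1.118 × 10⁻⁵ × 17.3 × (16823)² = 1.118 × 10⁻⁵ × 17.3 × 283,013,329 ≈ 54,738.7 × g
Target RCF = 54,738.7 + 16,000 = 70,738.7 × g
N² = 70,738.7 / (19.3414 × 10⁻⁵) = 365,737,227
N ≈ √365,737,227 ≈ 19,124.3

19100 RPM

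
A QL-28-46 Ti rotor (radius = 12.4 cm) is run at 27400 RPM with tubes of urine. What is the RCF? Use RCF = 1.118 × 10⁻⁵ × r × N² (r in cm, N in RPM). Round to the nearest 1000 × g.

RCF = 1.118 × 10⁻⁵ × r × N²
RCF = 1.118 × 10⁻⁵ × 12.4 × (27400)² = 1.118 × 10⁻⁵ × 12.4 × 750,760,000 ≈ 104,079.4 × g

≈ 104000 x g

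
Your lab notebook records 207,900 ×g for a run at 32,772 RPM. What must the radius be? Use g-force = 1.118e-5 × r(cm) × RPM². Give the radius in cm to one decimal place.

207900 = 1.118 × 10⁻⁵ × r × (32772)²
r = 207900 / (1.118 × 10⁻⁵ × 1,074,003,984) = 207900 / 12007.36 ≈ 17.314 cm

≈ 17.3 cm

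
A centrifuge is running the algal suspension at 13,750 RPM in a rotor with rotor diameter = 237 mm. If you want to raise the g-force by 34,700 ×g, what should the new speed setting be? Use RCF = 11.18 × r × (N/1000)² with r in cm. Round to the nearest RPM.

r = 237 mm / 2 = 118.5 mm = 11.85 cm
Current RCF = 11.18 × 11.85 × (13.75)² = 11.18 × 11.85 × 189.0625 ≈ 25,047.6 × g
Target RCF = 25,047.6 + 34,700 = 59,747.6 × g
(N/1000)² = 59,747.6 / 132.483 = 450.9831
N = 1000 × √450.9831 ≈ 21,236.4

N₂ ≈ 21236 RPM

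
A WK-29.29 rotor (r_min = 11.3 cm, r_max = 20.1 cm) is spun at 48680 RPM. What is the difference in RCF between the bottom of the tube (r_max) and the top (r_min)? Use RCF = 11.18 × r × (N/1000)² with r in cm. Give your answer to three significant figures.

≈ 233000 x g

ΔRCF = 11.18 × (r_max − r_min) × (N/1000)² = 11.18 × 8.8 × 2,369.7424 ≈ 233,144.7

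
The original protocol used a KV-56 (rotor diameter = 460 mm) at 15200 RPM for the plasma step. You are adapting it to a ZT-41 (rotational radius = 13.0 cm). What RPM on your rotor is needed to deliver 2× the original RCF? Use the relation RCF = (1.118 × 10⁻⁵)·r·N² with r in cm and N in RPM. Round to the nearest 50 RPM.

≈ 28600 RPM

Original rotor: r = 460 mm / 2 = 230 mm = 23 cm
RCF = 1.118 × 10⁻⁵ × r × N²
RCF_original = 1.118 × 10⁻⁵ × 23 × (15200)² = 1.118 × 10⁻⁵ × 23 × 231,040,000 ≈ 59,409.6 × g
Target RCF = 2 × 59,409.6 ≈ 118,819.2 × g
118,819.2 = 1.118 × 10⁻⁵ × 13 × N²
N² = 118,819.2 / (14.534 × 10⁻⁵) = 817,525,802
N ≈ √817,525,802 ≈ 28,592.4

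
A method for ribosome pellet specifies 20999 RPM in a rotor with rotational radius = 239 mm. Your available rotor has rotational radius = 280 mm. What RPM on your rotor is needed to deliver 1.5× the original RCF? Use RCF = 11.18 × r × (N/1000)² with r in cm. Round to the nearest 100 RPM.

Original rotor: r = 239 mm = 23.9 cm
RCF_original = 11.18 × 23.9 × (20.999)² = 11.18 × 23.9 × 440.958001 ≈ 117,824.9 × g
Target RCF = 1.5 × 117,824.9 ≈ 176,737.3 × g
Your rotor: r = 280 mm = 28.0 cm
176,737.3 = 11.18 × 28 × (N/1000)²
(N/1000)² = 176,737.3 / 313.04 = 564.5838
N = 1000 × √564.5838 ≈ 23,761.0

23800 RPM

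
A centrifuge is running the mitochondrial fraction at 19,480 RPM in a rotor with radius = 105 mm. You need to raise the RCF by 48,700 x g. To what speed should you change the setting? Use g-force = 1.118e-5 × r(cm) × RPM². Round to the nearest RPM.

N₂ ≈ 28184 RPM

r = 105 mm = 10.5 cm
Current RCF = 1.118 × 10⁻⁵ × 10.5 × (19480)² = 1.118 × 10⁻⁵ × 10.5 × 379,470,400 ≈ 44,546 × g
Target RCF = 44,546 + 48,700 = 93,246 × g
N² = 93,246 / (11.739 × 10⁻⁵) = 794,326,604
N ≈ √794,326,604 ≈ 28,183.8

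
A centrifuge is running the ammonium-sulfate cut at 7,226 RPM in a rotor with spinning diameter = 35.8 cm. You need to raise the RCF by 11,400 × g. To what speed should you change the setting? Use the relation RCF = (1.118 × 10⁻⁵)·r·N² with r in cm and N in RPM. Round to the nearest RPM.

N₂ ≈ 10449 RPM

r = 35.8 / 2 = 17.9 cm
Current RCF = 1.118 × 10⁻⁵ × 17.9 × (7226)² = 1.118 × 10⁻⁵ × 17.9 × 52,215,076 ≈ 10,449.4 × g
Target RCF = 10,449.4 + 11,400 = 21,849.4 × g
N² = 21,849.4 / (20.0122 × 10⁻⁵) = 109,180,400
N ≈ √109,180,400 ≈ 10,448.9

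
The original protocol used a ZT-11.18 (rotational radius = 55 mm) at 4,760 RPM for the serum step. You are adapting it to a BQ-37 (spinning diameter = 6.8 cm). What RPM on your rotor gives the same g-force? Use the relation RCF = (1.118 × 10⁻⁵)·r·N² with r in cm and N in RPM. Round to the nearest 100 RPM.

Original rotor: r = 55 mm = 5.5 cm
RCF_original = 1.118 × 10⁻⁵ × 5.5 × (4760)² = 1.118 × 10⁻⁵ × 5.5 × 22,657,600 ≈ 1,393.2 × g
Your rotor: r = 6.8 / 2 = 3.4 cm
1,393.2 = 1.118 × 10⁻⁵ × 3.4 × N²
N² = 1,393.2 / (3.8012 × 10⁻⁵) = 36,651,584
N ≈ √36,651,584 ≈ 6,054.1

6100 RPM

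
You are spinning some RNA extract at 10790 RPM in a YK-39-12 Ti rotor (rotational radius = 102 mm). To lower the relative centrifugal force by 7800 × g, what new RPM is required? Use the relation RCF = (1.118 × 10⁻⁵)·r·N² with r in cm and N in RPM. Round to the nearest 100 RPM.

r = 102 mm = 10.2 cm
Current RCF = 1.118 × 10⁻⁵ × 10.2 × (10790)² = 1.118 × 10⁻⁵ × 10.2 × 116,424,100 ≈ 13,276.5 × g
Target RCF = 13,276.5 − 7,800 = 5,476.5 × g
N² = 5,476.5 / (11.4036 × 10⁻⁵) = 48,024,308
N ≈ √48,024,308 ≈ 6,930.0

6900 RPM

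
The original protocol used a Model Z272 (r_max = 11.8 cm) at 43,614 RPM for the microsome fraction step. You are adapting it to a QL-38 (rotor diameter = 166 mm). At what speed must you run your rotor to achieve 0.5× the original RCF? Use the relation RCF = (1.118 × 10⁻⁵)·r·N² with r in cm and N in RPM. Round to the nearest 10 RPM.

RCF = 1.118 × 10⁻⁵ × r × N²
RCF_original = 1.118 × 10⁻⁵ × 11.8 × (43614)² = 1.118 × 10⁻⁵ × 11.8 × 1,902,180,996 ≈ 250,943.3 × g
Target RCF = 0.5 × 250,943.3 ≈ 125,471.6 × g
Your rotor: r = 166 mm / 2 = 83 mm = 8.3 cm
125,471.6 = 1.118 × 10⁻⁵ × 8.3 × N²
N² = 125,471.6 / (9.2794 × 10⁻⁵) = 1,352,152,079
N ≈ √1,352,152,079 ≈ 36,771.6

36770 RPM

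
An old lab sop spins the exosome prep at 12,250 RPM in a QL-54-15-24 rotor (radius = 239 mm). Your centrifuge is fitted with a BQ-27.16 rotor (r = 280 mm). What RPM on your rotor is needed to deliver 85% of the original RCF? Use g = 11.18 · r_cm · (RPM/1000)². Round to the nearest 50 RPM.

10450 RPM

Original rotor: r = 239 mm = 23.9 cm
RCF_original = 11.18 × 23.9 × (12.25)² = 11.18 × 23.9 × 150.0625 ≈ 40,097 × g
Target RCF = 0.85 × 40,097 ≈ 34,082.4 × g
Your rotor: r = 280 mm = 28.0 cm
34,082.4 = 11.18 × 28 × (N/1000)²
(N/1000)² = 34,082.4 / 313.04 = 108.8755
N = 1000 × √108.8755 ≈ 10,434.3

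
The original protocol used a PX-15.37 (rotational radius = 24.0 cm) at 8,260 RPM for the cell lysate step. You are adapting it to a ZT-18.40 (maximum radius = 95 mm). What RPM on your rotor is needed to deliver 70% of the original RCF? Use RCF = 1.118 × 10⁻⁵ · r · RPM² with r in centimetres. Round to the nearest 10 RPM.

10980 RPM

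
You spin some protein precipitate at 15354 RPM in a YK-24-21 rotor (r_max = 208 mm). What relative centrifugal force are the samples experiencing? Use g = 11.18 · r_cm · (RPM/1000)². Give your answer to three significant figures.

≈ 54800 × g

r = 208 mm = 20.8 cm
RCF = 11.18 × r × (N/1000)²
RCF = 11.18 × 20.8 × (15.354)² = 11.18 × 20.8 × 235.745316 ≈ 54,821.2 × g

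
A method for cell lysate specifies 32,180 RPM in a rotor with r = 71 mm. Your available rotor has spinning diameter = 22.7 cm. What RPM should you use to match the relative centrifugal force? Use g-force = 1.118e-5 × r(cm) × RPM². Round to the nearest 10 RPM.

Original rotor: r = 71 mm = 7.1 cm
RCF = 1.118 × 10⁻⁵ × r × N²
RCF_original = 1.118 × 10⁻⁵ × 7.1 × (32180)² = 1.118 × 10⁻⁵ × 7.1 × 1,035,552,400 ≈ 82,200.1 × g
Your rotor: r = 22.7 / 2 = 11.35 cm
82,200.1 = 1.118 × 10⁻⁵ × 11.35 × N²
N² = 82,200.1 / (12.6893 × 10⁻⁵) = 647,790,658
N ≈ √647,790,658 ≈ 25,451.7

≈ 25450 RPM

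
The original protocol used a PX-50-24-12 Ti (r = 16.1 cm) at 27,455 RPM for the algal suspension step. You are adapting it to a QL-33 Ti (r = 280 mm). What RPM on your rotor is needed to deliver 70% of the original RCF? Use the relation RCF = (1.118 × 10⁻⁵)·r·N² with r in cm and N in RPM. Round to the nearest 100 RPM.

≈ 17400 RPM

RCF_original = 1.118 × 10⁻⁵ × 16.1 × (27455)² = 1.118 × 10⁻⁵ × 16.1 × 753,777,025 ≈ 135,678.4 × g
Target RCF = 0.7 × 135,678.4 ≈ 94,974.9 × g
Your rotor: r = 280 mm = 28.0 cm
94,974.9 = 1.118 × 10⁻⁵ × 28 × N²
N² = 94,974.9 / (31.304 × 10⁻⁵) = 303,395,413
N ≈ √303,395,413 ≈ 17,418.2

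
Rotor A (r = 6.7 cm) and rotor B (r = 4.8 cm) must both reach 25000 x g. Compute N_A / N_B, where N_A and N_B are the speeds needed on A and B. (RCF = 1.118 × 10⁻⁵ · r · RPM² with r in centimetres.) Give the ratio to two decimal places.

0.85

At fixed RCF, N ∝ 1/√r, so N_A/N_B = √(r_B/r_A) = √(4.8/6.7) = √0.716418 = 0.8464.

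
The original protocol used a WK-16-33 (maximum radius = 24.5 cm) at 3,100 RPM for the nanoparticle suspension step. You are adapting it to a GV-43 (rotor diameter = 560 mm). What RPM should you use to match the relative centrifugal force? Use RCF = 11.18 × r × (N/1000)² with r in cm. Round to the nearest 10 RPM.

≈ 2900 RPM

RCF = 11.18 × r × (N/1000)²
RCF_original = 11.18 × 24.5 × (3.1)² = 11.18 × 24.5 × 9.61 ≈ 2,632.3 × g
Your rotor: r = 560 mm / 2 = 280 mm = 28 cm
2,632.3 = 11.18 × 28 × (N/1000)²
(N/1000)² = 2,632.3 / 313.04 = 8.40883
N = 1000 × √8.40883 ≈ 2,899.8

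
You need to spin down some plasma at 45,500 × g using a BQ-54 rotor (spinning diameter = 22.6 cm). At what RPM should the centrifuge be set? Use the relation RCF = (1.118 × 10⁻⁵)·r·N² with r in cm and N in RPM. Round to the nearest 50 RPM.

19000 RPM

r = 22.6 / 2 = 11.3 cm
45,500 = 1.118 × 10⁻⁵ × 11.3 × N²
N² = 45,500 / (12.6334 × 10⁻⁵) = 360,156,411
N ≈ √360,156,411 ≈ 18,977.8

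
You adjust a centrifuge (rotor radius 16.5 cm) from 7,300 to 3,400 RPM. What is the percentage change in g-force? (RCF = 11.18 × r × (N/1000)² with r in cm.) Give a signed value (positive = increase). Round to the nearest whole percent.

-78%

RCF ∝ N², so the ratio is (3400/7300)² = (0.465753)² = 0.2169.
Change = 0.2169 − 1 = -0.7831 → -78.3%.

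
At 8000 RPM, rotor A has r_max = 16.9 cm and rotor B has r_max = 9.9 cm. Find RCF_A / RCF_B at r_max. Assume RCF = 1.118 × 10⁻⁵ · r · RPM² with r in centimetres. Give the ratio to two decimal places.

1.71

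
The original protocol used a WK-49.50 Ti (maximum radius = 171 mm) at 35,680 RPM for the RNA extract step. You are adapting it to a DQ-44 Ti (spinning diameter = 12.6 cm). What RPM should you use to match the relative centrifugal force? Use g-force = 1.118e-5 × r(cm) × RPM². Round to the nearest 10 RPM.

≈ 58780 RPM

Original rotor: r = 171 mm = 17.1 cm
RCF_original = 1.118 × 10⁻⁵ × 17.1 × (35680)² = 1.118 × 10⁻⁵ × 17.1 × 1,273,062,400 ≈ 243,381.5 × g
Your rotor: r = 12.6 / 2 = 6.3 cm
243,381.5 = 1.118 × 10⁻⁵ × 6.3 × N²
N² = 243,381.5 / (7.0434 × 10⁻⁵) = 3,455,454,752
N ≈ √3,455,454,752 ≈ 58,783.1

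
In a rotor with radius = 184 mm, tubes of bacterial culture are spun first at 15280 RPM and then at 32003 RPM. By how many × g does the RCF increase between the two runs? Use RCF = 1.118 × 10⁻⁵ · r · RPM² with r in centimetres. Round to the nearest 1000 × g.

163000 × g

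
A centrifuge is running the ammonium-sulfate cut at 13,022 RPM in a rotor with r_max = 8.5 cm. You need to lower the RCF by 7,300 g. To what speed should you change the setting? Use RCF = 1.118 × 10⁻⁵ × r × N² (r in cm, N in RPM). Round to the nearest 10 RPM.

9630 RPM

Current RCF = 1.118 × 10⁻⁵ × 8.5 × (13022)² = 1.118 × 10⁻⁵ × 8.5 × 169,572,484 ≈ 16,114.5 × g
Target RCF = 16,114.5 − 7,300 = 8,814.5 × g
N² = 8,814.5 / (9.503 × 10⁻⁵) = 92,754,919
N ≈ √92,754,919 ≈ 9,630.9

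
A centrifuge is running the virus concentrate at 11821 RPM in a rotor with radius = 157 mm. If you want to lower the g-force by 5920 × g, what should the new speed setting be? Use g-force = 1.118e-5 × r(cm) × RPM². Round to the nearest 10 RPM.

N₂ ≈ 10300 RPM

r = 157 mm = 15.7 cm
Current RCF = 1.118 × 10⁻⁵ × 15.7 × (11821)² = 1.118 × 10⁻⁵ × 15.7 × 139,736,041 ≈ 24,527.3 × g
Target RCF = 24,527.3 − 5,920 = 18,607.3 × g
N² = 18,607.3 / (17.5526 × 10⁻⁵) = 106,008,796
N ≈ √106,008,796 ≈ 10,296.1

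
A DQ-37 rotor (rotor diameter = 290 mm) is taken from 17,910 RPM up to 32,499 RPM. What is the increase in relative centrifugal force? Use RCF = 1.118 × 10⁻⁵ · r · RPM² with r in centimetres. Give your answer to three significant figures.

119000 × g

r = 290 mm / 2 = 145 mm = 14.5 cm
RCF₁ = 1.118 × 10⁻⁵ × 14.5 × (17910)² = 1.118 × 10⁻⁵ × 14.5 × 320,768,100 ≈ 51,999.7 × g
RCF₂ = 1.118 × 10⁻⁵ × 14.5 × (32499)² = 1.118 × 10⁻⁵ × 14.5 × 1,056,185,001 ≈ 171,218.2 × g
Increase = 171,218.2 − 51,999.7 = 119,218.5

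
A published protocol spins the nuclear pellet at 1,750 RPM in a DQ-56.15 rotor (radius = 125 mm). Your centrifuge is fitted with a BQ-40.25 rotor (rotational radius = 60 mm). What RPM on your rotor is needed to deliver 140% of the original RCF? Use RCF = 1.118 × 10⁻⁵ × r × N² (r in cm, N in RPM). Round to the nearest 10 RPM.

2990 RPM

Original rotor: r = 125 mm = 12.5 cm
RCF_original = 1.118 × 10⁻⁵ × 12.5 × (1750)² = 1.118 × 10⁻⁵ × 12.5 × 3,062,500 ≈ 428 × g
Target RCF = 1.4 × 428 ≈ 599.2 × g
Your rotor: r = 60 mm = 6.0 cm
599.2 = 1.118 × 10⁻⁵ × 6 × N²
N² = 599.2 / (6.708 × 10⁻⁵) = 8,932,618
N ≈ √8,932,618 ≈ 2,988.7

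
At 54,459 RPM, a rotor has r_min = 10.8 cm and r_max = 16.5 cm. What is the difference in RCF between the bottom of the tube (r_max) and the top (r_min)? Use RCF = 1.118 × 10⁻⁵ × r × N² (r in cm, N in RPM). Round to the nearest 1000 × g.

ΔRCF ≈ 189000 x g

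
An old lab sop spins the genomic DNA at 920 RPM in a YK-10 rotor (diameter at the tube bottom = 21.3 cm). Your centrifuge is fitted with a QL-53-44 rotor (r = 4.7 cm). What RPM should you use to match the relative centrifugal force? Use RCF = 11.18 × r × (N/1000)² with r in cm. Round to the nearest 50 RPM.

≈ 1400 RPM

Original rotor: r = 21.3 / 2 = 10.65 cm
RCF = 11.18 × r × (N/1000)²
RCF_original = 11.18 × 10.65 × (0.92)² = 11.18 × 10.65 × 0.8464 ≈ 100.8 × g
100.8 = 11.18 × 4.7 × (N/1000)²
(N/1000)² = 100.8 / 52.546 = 1.918319
N = 1000 × √1.918319 ≈ 1,385.0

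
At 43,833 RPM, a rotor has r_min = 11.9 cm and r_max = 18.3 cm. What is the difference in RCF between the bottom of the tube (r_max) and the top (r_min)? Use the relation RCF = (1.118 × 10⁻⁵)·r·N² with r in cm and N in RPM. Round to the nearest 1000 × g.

RCF_max = 1.118 × 10⁻⁵ × 18.3 × (43833)² = 1.118 × 10⁻⁵ × 18.3 × 1,921,331,889 ≈ 393,093 × g
RCF_min = 1.118 × 10⁻⁵ × 11.9 × (43833)² = 1.118 × 10⁻⁵ × 11.9 × 1,921,331,889 ≈ 255,617.8 × g
ΔRCF = 393,093 − 255,617.8 = 137,475.2

≈ 137000 ×g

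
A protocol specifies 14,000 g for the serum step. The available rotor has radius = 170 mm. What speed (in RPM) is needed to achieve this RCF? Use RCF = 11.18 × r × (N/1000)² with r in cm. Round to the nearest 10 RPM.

8580 RPM

r = 170 mm = 17.0 cm
RCF = 11.18 × r × (N/1000)²
14,000 = 11.18 × 17 × (N/1000)²
(N/1000)² = 14,000 / 190.06 = 73.66095
N = 1000 × √73.66095 ≈ 8,582.6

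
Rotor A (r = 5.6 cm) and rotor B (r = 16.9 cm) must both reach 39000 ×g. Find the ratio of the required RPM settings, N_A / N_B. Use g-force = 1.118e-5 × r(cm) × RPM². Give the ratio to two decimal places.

1.74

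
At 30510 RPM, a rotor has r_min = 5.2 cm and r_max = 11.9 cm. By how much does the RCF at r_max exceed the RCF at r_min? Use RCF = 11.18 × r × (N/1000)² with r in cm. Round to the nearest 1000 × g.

ΔRCF = 11.18 × (r_max − r_min) × (N/1000)² = 11.18 × 6.7 × 930.8601 ≈ 69,727

≈ 70000 ×g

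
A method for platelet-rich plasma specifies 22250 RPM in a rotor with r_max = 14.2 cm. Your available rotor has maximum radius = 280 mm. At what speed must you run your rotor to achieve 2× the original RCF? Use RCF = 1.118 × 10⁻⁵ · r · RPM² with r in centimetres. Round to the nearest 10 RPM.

RCF_original = 1.118 × 10⁻⁵ × 14.2 × (22250)² = 1.118 × 10⁻⁵ × 14.2 × 495,062,500 ≈ 78,594.1 × g
Target RCF = 2 × 78,594.1 ≈ 157,188.2 × g
Your rotor: r = 280 mm = 28.0 cm
157,188.2 = 1.118 × 10⁻⁵ × 28 × N²
N² = 157,188.2 / (31.304 × 10⁻⁵) = 502,134,551
N ≈ √502,134,551 ≈ 22,408.4

≈ 22410 RPM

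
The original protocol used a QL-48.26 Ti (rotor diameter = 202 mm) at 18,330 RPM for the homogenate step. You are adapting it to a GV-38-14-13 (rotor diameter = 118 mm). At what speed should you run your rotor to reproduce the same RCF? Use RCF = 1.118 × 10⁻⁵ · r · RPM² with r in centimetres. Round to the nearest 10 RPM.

23980 RPM

Original rotor: r = 202 mm / 2 = 101 mm = 10.1 cm
RCF_original = 1.118 × 10⁻⁵ × 10.1 × (18330)² = 1.118 × 10⁻⁵ × 10.1 × 335,988,900 ≈ 37,939.2 × g
Your rotor: r = 118 mm / 2 = 59 mm = 5.9 cm
37,939.2 = 1.118 × 10⁻⁵ × 5.9 × N²
N² = 37,939.2 / (6.5962 × 10⁻⁵) = 575,167,521
N ≈ √575,167,521 ≈ 23,982.7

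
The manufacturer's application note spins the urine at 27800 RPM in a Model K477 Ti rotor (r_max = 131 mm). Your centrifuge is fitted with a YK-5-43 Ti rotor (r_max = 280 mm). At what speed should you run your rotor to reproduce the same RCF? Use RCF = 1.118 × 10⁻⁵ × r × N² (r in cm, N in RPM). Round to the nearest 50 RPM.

Original rotor: r = 131 mm = 13.1 cm
RCF_original = 1.118 × 10⁻⁵ × 13.1 × (27800)² = 1.118 × 10⁻⁵ × 13.1 × 772,840,000 ≈ 113,188.6 × g
Your rotor: r = 280 mm = 28.0 cm
113,188.6 = 1.118 × 10⁻⁵ × 28 × N²
N² = 113,188.6 / (31.304 × 10⁻⁵) = 361,578,712
N ≈ √361,578,712 ≈ 19,015.2

19000 RPM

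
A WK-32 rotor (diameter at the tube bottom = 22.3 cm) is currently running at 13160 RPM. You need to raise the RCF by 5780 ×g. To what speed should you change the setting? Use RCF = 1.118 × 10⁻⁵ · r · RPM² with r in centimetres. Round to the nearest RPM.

≈ 14817 RPM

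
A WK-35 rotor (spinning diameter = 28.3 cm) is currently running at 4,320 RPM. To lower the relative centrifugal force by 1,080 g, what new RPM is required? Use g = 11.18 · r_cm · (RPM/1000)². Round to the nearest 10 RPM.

N₂ ≈ 3440 RPM

r = 28.3 / 2 = 14.15 cm
Current RCF = 11.18 × 14.15 × (4.32)² = 11.18 × 14.15 × 18.6624 ≈ 2,952.3 × g
Target RCF = 2,952.3 − 1,080 = 1,872.3 × g
(N/1000)² = 1,872.3 / 158.197 = 11.83524
N = 1000 × √11.83524 ≈ 3,440.2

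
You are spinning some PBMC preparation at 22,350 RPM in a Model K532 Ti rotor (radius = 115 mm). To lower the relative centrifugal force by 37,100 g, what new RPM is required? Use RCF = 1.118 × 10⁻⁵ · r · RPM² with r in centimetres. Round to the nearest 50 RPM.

14500 RPM

r = 115 mm = 11.5 cm
Current RCF = 1.118 × 10⁻⁵ × 11.5 × (22350)² = 1.118 × 10⁻⁵ × 11.5 × 499,522,500 ≈ 64,223.6 × g
Target RCF = 64,223.6 − 37,100 = 27,123.6 × g
N² = 27,123.6 / (12.857 × 10⁻⁵) = 210,963,677
N ≈ √210,963,677 ≈ 14,524.6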